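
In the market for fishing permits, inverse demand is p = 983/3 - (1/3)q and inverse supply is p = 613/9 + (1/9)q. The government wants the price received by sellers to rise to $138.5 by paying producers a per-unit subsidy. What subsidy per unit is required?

At a seller price of 138.5, quantity supplied is -613 + 9·138.5 = 633.5.
Buyers absorb 633.5 only when they pay pb = 983/3 − (1/3)·633.5 = 116.5.
s = ps − pb = 138.5 − 116.5 = 22.

Required subsidy s = $22 per unit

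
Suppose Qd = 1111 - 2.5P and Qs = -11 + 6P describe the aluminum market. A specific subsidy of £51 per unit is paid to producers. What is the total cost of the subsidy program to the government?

Government cost = £44421

Pre-subsidy: 1111 - 2.5P = -11 + 6P gives P* = 132, Q* = 781.
With the subsidy, sellers receive Ps = Pb + 51 for each unit, where Pb is the price buyers pay.
Supply in terms of Pb becomes Qs = -11 + 6(Pb + 51) = 295 + 6Pb. Setting this equal to demand: 1111 - 2.5Pb = 295 + 6Pb, so Pb = 96.
Sellers receive Ps = 96 + 51 = 147; Q' = 1111 − 2.5·96 = 871.
Government outlay = subsidy × quantity = 51 × 871 = 44421.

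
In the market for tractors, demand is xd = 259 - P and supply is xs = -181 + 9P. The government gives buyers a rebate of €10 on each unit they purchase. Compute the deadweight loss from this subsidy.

Pre-subsidy: 259 - P = -181 + 9P gives P* = 44, x* = 215.
With the rebate, buyers effectively pay Pb = Ps − 10, where Ps is the price sellers receive.
Demand in terms of Ps becomes xd = 259 − 1(Ps − 10) = 269 - Ps. Setting this equal to supply: 269 - Ps = -181 + 9Ps, so Ps = 45.
Buyers pay Pb = 45 − 10 = 35; x' = -181 + 9·45 = 224.
The subsidy expands output by 224 − 215 = 9 past the efficient level; on those units the gap between marginal cost and willingness to pay runs from 0 up to 10.
DWL = ½ × 10 × 9 = 45.

Deadweight loss = €45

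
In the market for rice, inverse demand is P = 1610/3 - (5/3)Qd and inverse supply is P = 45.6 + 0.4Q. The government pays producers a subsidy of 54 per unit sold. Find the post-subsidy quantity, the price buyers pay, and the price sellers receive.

Pre-subsidy: 1610/3 - (5/3)Q = 45.6 + 0.4Q gives Q* = 7366/31 and P* = 4360/31.
With the subsidy, sellers receive Ps = Pb + 54 for each unit, where Pb is the price buyers pay.
On the curves, Pb = 1610/3 - (5/3)Q and Ps = 45.6 + 0.4Q; the wedge Ps − Pb = 54 gives 45.6 + 0.4Q − (1610/3 - (5/3)Q) = 54, so Q' = 8176/31.
Then Pb = 1610/3 − (5/3)·(8176/31) = 3010/31 and Ps = 45.6 + 0.4·(8176/31) = 4684/31.

Q' = 8176/31; buyers pay 3010/31; sellers receive 4684/31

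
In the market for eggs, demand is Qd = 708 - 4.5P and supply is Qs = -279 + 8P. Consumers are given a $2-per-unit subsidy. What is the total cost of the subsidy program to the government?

Government cost = $716.88

Pre-subsidy: 708 - 4.5P = -279 + 8P gives P* = 78.96, Q* = 352.68.
With the rebate, buyers effectively pay Pb = Ps − 2, where Ps is the price sellers receive.
Demand in terms of Ps becomes Qd = 708 − 4.5(Ps − 2) = 717 - 4.5Ps. Setting this equal to supply: 717 - 4.5Ps = -279 + 8Ps, so Ps = 79.68.
Buyers pay Pb = 79.68 − 2 = 77.68; Q' = -279 + 8·79.68 = 358.44.
Government outlay = subsidy × quantity = 2 × 358.44 = 716.88.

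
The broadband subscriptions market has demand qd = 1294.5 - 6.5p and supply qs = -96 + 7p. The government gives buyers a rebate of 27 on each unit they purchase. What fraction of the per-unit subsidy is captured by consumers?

Consumer share = 14/27

Pre-subsidy: 1294.5 - 6.5p = -96 + 7p gives p* = 103, q* = 625.
With the rebate, buyers effectively pay pb = ps − 27, where ps is the price sellers receive.
Demand in terms of ps becomes qd = 1294.5 − 6.5(ps − 27) = 1470 - 6.5ps. Setting this equal to supply: 1470 - 6.5ps = -96 + 7ps, so ps = 116.
Buyers pay pb = 116 − 27 = 89; q' = -96 + 7·116 = 716.
Buyers' price falls by p* − pb = 103 − 89 = 14; sellers' price rises by ps − p* = 116 − 103 = 13.
So consumers capture 14/27 = 14/27 of each unit of subsidy.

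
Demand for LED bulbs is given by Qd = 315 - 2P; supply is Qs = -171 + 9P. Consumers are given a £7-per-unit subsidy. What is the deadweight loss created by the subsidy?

Deadweight loss = 441/11

Pre-subsidy: 315 - 2P = -171 + 9P gives P* = 486/11, Q* = 2493/11.
With the rebate, buyers effectively pay Pb = Ps − 7, where Ps is the price sellers receive.
Demand in terms of Ps becomes Qd = 315 − 2(Ps − 7) = 329 - 2Ps. Setting this equal to supply: 329 - 2Ps = -171 + 9Ps, so Ps = 500/11.
Buyers pay Pb = 500/11 − 7 = 423/11; Q' = -171 + 9·(500/11) = 2619/11.
The subsidy expands output by 2619/11 − 2493/11 = 126/11 past the efficient level; on those units the gap between marginal cost and willingness to pay runs from 0 up to 7.
DWL = ½ × 7 × 126/11 = 441/11.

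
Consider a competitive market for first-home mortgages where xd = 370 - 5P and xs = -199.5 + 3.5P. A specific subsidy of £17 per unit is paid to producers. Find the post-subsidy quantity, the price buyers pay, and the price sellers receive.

x' = 70; buyers pay £60; sellers receive £77

Pre-subsidy: 370 - 5P = -199.5 + 3.5P gives P* = 67, x* = 35.
With the subsidy, sellers receive Ps = Pb + 17 for each unit, where Pb is the price buyers pay.
Supply in terms of Pb becomes xs = -199.5 + 3.5(Pb + 17) = -140 + 3.5Pb. Setting this equal to demand: 370 - 5Pb = -140 + 3.5Pb, so Pb = 60.
Sellers receive Ps = 60 + 17 = 77; x' = 370 − 5·60 = 70.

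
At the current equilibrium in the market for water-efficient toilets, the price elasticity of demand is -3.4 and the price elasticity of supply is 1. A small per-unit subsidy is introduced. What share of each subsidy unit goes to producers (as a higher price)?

For a small subsidy around the equilibrium, the benefit split depends on the relative slopes, which at a point are proportional to the elasticities.
Buyer share = εs/(εs + |εd|) = 1/(1 + 3.4) = 5/22; seller share = |εd|/(εs + |εd|) = 17/22.
So producers capture 17/22 of the subsidy.

Producer share = 17/22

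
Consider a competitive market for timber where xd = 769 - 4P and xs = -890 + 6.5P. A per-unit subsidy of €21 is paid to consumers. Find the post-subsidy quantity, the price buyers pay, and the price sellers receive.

Pre-subsidy: 769 - 4P = -890 + 6.5P gives P* = 158, x* = 137.
With the rebate, buyers effectively pay Pb = Ps − 21, where Ps is the price sellers receive.
Demand in terms of Ps becomes xd = 769 − 4(Ps − 21) = 853 - 4Ps. Setting this equal to supply: 853 - 4Ps = -890 + 6.5Ps, so Ps = 166.
Buyers pay Pb = 166 − 21 = 145; x' = -890 + 6.5·166 = 189.

x' = 189; buyers pay €145; sellers receive €166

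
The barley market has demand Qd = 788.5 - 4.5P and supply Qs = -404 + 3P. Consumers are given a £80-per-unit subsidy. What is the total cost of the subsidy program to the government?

Pre-subsidy: 788.5 - 4.5P = -404 + 3P gives P* = 159, Q* = 73.
With the rebate, buyers effectively pay Pb = Ps − 80, where Ps is the price sellers receive.
Demand in terms of Ps becomes Qd = 788.5 − 4.5(Ps − 80) = 1148.5 - 4.5Ps. Setting this equal to supply: 1148.5 - 4.5Ps = -404 + 3Ps, so Ps = 207.
Buyers pay Pb = 207 − 80 = 127; Q' = -404 + 3·207 = 217.
Government outlay = subsidy × quantity = 80 × 217 = 17360.

Government cost = £17360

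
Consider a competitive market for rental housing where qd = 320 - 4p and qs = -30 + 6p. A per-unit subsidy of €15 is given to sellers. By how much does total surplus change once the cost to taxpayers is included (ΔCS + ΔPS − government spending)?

Net change in total surplus = -€270

Pre-subsidy: 320 - 4p = -30 + 6p gives p* = 35, q* = 180.
With the subsidy, sellers receive ps = pb + 15 for each unit, where pb is the price buyers pay.
Supply in terms of pb becomes qs = -30 + 6(pb + 15) = 60 + 6pb. Setting this equal to demand: 320 - 4pb = 60 + 6pb, so pb = 26.
Sellers receive ps = 26 + 15 = 41; q' = 320 − 4·26 = 216.
ΔCS = ½(180 + 216)(35 − 26) = 1782; ΔPS = ½(180 + 216)(41 − 35) = 1188.
Government spending = 15 × 216 = 3240.
Net change = 1782 + 1188 − 3240 = -270. The loss equals the DWL triangle ½·15·36.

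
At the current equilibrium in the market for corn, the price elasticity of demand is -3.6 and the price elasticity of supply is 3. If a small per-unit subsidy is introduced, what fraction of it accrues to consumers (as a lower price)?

Consumer share = 5/11

For a small subsidy around the equilibrium, the benefit split depends on the relative slopes, which at a point are proportional to the elasticities.
Buyer share = εs/(εs + |εd|) = 3/(3 + 3.6) = 5/11; seller share = |εd|/(εs + |εd|) = 6/11.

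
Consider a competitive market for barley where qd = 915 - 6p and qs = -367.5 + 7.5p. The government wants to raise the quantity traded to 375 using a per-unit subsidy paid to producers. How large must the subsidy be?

At q = 375, invert demand for the buyer price: pb = (915 − 375)/6 = 90; invert supply for the seller price: ps = (375 − (-367.5))/7.5 = 99.
The subsidy must fill the gap: s = ps − pb = 99 − 90 = 9.

Required subsidy s = 9 per unit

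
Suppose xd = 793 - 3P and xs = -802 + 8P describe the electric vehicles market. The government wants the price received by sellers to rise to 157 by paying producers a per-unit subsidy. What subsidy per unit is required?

Required subsidy s = 44 per unit

At a seller price of 157, quantity supplied is -802 + 8·157 = 454.
Buyers absorb 454 only when they pay Pb with 793 − 3·Pb = 454, i.e. Pb = 113.
s = Ps − Pb = 157 − 113 = 44.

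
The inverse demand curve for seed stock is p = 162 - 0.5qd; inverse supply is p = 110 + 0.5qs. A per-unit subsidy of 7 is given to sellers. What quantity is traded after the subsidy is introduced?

Pre-subsidy: 162 - 0.5q = 110 + 0.5q gives q* = 52 and p* = 136.
With the subsidy, sellers receive ps = pb + 7 for each unit, where pb is the price buyers pay.
On the curves, pb = 162 - 0.5q and ps = 110 + 0.5q; the wedge ps − pb = 7 gives 110 + 0.5q − (162 - 0.5q) = 7, so q' = 59.
Then pb = 162 − 0.5·59 = 132.5 and ps = 110 + 0.5·59 = 139.5.

q' = 59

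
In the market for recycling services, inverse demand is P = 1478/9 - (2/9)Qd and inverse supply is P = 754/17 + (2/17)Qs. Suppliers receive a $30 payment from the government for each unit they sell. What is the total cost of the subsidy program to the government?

Pre-subsidy: 1478/9 - (2/9)Q = 754/17 + (2/17)Q gives Q* = 4585/13 and P* = 1116/13.
With the subsidy, sellers receive Ps = Pb + 30 for each unit, where Pb is the price buyers pay.
On the curves, Pb = 1478/9 - (2/9)Q and Ps = 754/17 + (2/17)Q; the wedge Ps − Pb = 30 gives 754/17 + (2/17)Q − (1478/9 - (2/9)Q) = 30, so Q' = 11465/26.
Then Pb = 1478/9 − (2/9)·(11465/26) = 861/13 and Ps = 754/17 + (2/17)·(11465/26) = 1251/13.
Government outlay = subsidy × quantity = 30 × 11465/26 = 171975/13.

Government cost = 171975/13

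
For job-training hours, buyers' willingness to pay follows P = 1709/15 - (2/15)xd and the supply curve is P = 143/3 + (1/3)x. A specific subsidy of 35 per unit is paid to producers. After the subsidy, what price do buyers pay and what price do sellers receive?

Buyers pay 85; sellers receive 120

Pre-subsidy: 1709/15 - (2/15)x = 143/3 + (1/3)x gives x* = 142 and P* = 95.
With the subsidy, sellers receive Ps = Pb + 35 for each unit, where Pb is the price buyers pay.
On the curves, Pb = 1709/15 - (2/15)x and Ps = 143/3 + (1/3)x; the wedge Ps − Pb = 35 gives 143/3 + (1/3)x − (1709/15 - (2/15)x) = 35, so x' = 217.
Then Pb = 1709/15 − (2/15)·217 = 85 and Ps = 143/3 + (1/3)·217 = 120.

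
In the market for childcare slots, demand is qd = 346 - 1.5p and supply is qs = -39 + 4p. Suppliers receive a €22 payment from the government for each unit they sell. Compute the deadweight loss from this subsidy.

Pre-subsidy: 346 - 1.5p = -39 + 4p gives p* = 70, q* = 241.
With the subsidy, sellers receive ps = pb + 22 for each unit, where pb is the price buyers pay.
Supply in terms of pb becomes qs = -39 + 4(pb + 22) = 49 + 4pb. Setting this equal to demand: 346 - 1.5pb = 49 + 4pb, so pb = 54.
Sellers receive ps = 54 + 22 = 76; q' = 346 − 1.5·54 = 265.
The subsidy expands output by 265 − 241 = 24 past the efficient level; on those units the gap between marginal cost and willingness to pay runs from 0 up to 22.
DWL = ½ × 22 × 24 = 264.

Deadweight loss = €264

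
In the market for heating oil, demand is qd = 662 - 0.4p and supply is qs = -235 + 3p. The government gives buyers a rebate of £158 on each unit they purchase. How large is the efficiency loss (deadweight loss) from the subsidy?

Deadweight loss = 74892/17

Pre-subsidy: 662 - 0.4p = -235 + 3p gives p* = 4485/17, q* = 9460/17.
With the rebate, buyers effectively pay pb = ps − 158, where ps is the price sellers receive.
Demand in terms of ps becomes qd = 662 − 0.4(ps − 158) = 725.2 - 0.4ps. Setting this equal to supply: 725.2 - 0.4ps = -235 + 3ps, so ps = 4801/17.
Buyers pay pb = 4801/17 − 158 = 2115/17; q' = -235 + 3·(4801/17) = 10408/17.
The subsidy expands output by 10408/17 − 9460/17 = 948/17 past the efficient level; on those units the gap between marginal cost and willingness to pay runs from 0 up to 158.
DWL = ½ × 158 × 948/17 = 74892/17.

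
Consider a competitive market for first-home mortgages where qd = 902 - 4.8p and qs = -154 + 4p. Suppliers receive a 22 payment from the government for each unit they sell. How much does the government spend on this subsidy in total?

Government cost = 8228

Pre-subsidy: 902 - 4.8p = -154 + 4p gives p* = 120, q* = 326.
With the subsidy, sellers receive ps = pb + 22 for each unit, where pb is the price buyers pay.
Supply in terms of pb becomes qs = -154 + 4(pb + 22) = -66 + 4pb. Setting this equal to demand: 902 - 4.8pb = -66 + 4pb, so pb = 110.
Sellers receive ps = 110 + 22 = 132; q' = 902 − 4.8·110 = 374.
Government outlay = subsidy × quantity = 22 × 374 = 8228.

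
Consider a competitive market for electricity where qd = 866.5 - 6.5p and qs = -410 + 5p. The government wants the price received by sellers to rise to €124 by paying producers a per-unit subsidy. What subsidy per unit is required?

Required subsidy s = €23 per unit

At a seller price of 124, quantity supplied is -410 + 5·124 = 210.
Buyers absorb 210 only when they pay pb with 866.5 − 6.5·pb = 210, i.e. pb = 101.
s = ps − pb = 124 − 101 = 23.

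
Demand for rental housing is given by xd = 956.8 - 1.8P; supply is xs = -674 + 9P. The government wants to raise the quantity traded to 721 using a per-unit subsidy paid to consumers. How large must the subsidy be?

At x = 721, invert demand for the buyer price: Pb = (956.8 − 721)/1.8 = 131; invert supply for the seller price: Ps = (721 − (-674))/9 = 155.
The subsidy must fill the gap: s = Ps − Pb = 155 − 131 = 24.

Required subsidy s = 24 per unit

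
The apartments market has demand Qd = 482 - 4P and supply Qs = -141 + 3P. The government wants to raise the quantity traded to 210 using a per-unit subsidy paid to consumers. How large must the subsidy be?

Required subsidy s = 49 per unit

At Q = 210, invert demand for the buyer price: Pb = (482 − 210)/4 = 68; invert supply for the seller price: Ps = (210 − (-141))/3 = 117.
The subsidy must fill the gap: s = Ps − Pb = 117 − 68 = 49.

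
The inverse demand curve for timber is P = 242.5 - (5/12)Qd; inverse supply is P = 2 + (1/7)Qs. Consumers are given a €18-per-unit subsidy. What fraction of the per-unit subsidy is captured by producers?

Pre-subsidy: 242.5 - (5/12)Q = 2 + (1/7)Q gives Q* = 20202/47 and P* = 2980/47.
With the rebate, buyers effectively pay Pb = Ps − 18, where Ps is the price sellers receive.
On the curves, Pb = 242.5 - (5/12)Q and Ps = 2 + (1/7)Q; the wedge Ps − Pb = 18 gives 2 + (1/7)Q − (242.5 - (5/12)Q) = 18, so Q' = 462.
Then Pb = 242.5 − (5/12)·462 = 50 and Ps = 2 + (1/7)·462 = 68.
Buyers' price falls by P* − Pb = 2980/47 − 50 = 630/47; sellers' price rises by Ps − P* = 68 − 2980/47 = 216/47.
So producers capture (216/47)/18 = 12/47 of each unit of subsidy.

Producer share = 12/47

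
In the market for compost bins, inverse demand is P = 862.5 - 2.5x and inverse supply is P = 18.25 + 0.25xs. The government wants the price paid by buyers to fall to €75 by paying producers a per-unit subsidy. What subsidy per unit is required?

Required subsidy s = €22 per unit

At a buyer price of 75, quantity demanded is 345 − 0.4·75 = 315.
Sellers supply 315 only when they receive Ps = 18.25 + 0.25·315 = 97.
s = Ps − Pb = 97 − 75 = 22.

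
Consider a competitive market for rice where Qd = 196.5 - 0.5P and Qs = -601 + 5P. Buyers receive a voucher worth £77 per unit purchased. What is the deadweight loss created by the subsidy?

Deadweight loss = £1347.5

Pre-subsidy: 196.5 - 0.5P = -601 + 5P gives P* = 145, Q* = 124.
With the rebate, buyers effectively pay Pb = Ps − 77, where Ps is the price sellers receive.
Demand in terms of Ps becomes Qd = 196.5 − 0.5(Ps − 77) = 235 - 0.5Ps. Setting this equal to supply: 235 - 0.5Ps = -601 + 5Ps, so Ps = 152.
Buyers pay Pb = 152 − 77 = 75; Q' = -601 + 5·152 = 159.
The subsidy expands output by 159 − 124 = 35 past the efficient level; on those units the gap between marginal cost and willingness to pay runs from 0 up to 77.
DWL = ½ × 77 × 35 = 1347.5.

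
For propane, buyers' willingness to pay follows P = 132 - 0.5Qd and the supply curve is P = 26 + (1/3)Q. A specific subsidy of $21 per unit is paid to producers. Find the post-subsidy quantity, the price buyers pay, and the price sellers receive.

Q' = 152.4; buyers pay $55.8; sellers receive $76.8

Pre-subsidy: 132 - 0.5Q = 26 + (1/3)Q gives Q* = 127.2 and P* = 68.4.
With the subsidy, sellers receive Ps = Pb + 21 for each unit, where Pb is the price buyers pay.
On the curves, Pb = 132 - 0.5Q and Ps = 26 + (1/3)Q; the wedge Ps − Pb = 21 gives 26 + (1/3)Q − (132 - 0.5Q) = 21, so Q' = 152.4.
Then Pb = 132 − 0.5·152.4 = 55.8 and Ps = 26 + (1/3)·152.4 = 76.8.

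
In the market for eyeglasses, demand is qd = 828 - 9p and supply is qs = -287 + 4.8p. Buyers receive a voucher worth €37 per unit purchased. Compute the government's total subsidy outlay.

Pre-subsidy: 828 - 9p = -287 + 4.8p gives p* = 5575/69, q* = 2319/23.
With the rebate, buyers effectively pay pb = ps − 37, where ps is the price sellers receive.
Demand in terms of ps becomes qd = 828 − 9(ps − 37) = 1161 - 9ps. Setting this equal to supply: 1161 - 9ps = -287 + 4.8ps, so ps = 7240/69.
Buyers pay pb = 7240/69 − 37 = 4687/69; q' = -287 + 4.8·(7240/69) = 4983/23.
Government outlay = subsidy × quantity = 37 × 4983/23 = 184371/23.

Government cost = 184371/23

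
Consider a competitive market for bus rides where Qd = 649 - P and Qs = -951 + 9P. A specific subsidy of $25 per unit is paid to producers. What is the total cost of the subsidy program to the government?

Government cost = $12787.5

Pre-subsidy: 649 - P = -951 + 9P gives P* = 160, Q* = 489.
With the subsidy, sellers receive Ps = Pb + 25 for each unit, where Pb is the price buyers pay.
Supply in terms of Pb becomes Qs = -951 + 9(Pb + 25) = -726 + 9Pb. Setting this equal to demand: 649 - Pb = -726 + 9Pb, so Pb = 137.5.
Sellers receive Ps = 137.5 + 25 = 162.5; Q' = 649 − 1·137.5 = 511.5.
Government outlay = subsidy × quantity = 25 × 511.5 = 12787.5.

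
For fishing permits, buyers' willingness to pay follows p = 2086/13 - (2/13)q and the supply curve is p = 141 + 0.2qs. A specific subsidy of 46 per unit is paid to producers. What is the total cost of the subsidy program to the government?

Government cost = 8510

Pre-subsidy: 2086/13 - (2/13)q = 141 + 0.2q gives q* = 55 and p* = 152.
With the subsidy, sellers receive ps = pb + 46 for each unit, where pb is the price buyers pay.
On the curves, pb = 2086/13 - (2/13)q and ps = 141 + 0.2q; the wedge ps − pb = 46 gives 141 + 0.2q − (2086/13 - (2/13)q) = 46, so q' = 185.
Then pb = 2086/13 − (2/13)·185 = 132 and ps = 141 + 0.2·185 = 178.
Government outlay = subsidy × quantity = 46 × 185 = 8510.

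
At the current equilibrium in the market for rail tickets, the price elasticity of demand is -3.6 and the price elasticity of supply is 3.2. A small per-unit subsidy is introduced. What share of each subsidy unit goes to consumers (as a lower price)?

Consumer share = 8/17

For a small subsidy around the equilibrium, the benefit split depends on the relative slopes, which at a point are proportional to the elasticities.
Buyer share = εs/(εs + |εd|) = 3.2/(3.2 + 3.6) = 8/17; seller share = |εd|/(εs + |εd|) = 9/17.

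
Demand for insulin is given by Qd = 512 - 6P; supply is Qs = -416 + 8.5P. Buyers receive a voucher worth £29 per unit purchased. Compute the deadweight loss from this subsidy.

Deadweight loss = £1479

Pre-subsidy: 512 - 6P = -416 + 8.5P gives P* = 64, Q* = 128.
With the rebate, buyers effectively pay Pb = Ps − 29, where Ps is the price sellers receive.
Demand in terms of Ps becomes Qd = 512 − 6(Ps − 29) = 686 - 6Ps. Setting this equal to supply: 686 - 6Ps = -416 + 8.5Ps, so Ps = 76.
Buyers pay Pb = 76 − 29 = 47; Q' = -416 + 8.5·76 = 230.
The subsidy expands output by 230 − 128 = 102 past the efficient level; on those units the gap between marginal cost and willingness to pay runs from 0 up to 29.
DWL = ½ × 29 × 102 = 1479.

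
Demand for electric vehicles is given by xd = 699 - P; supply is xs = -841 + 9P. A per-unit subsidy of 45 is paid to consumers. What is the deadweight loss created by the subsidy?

Pre-subsidy: 699 - P = -841 + 9P gives P* = 154, x* = 545.
With the rebate, buyers effectively pay Pb = Ps − 45, where Ps is the price sellers receive.
Demand in terms of Ps becomes xd = 699 − 1(Ps − 45) = 744 - Ps. Setting this equal to supply: 744 - Ps = -841 + 9Ps, so Ps = 158.5.
Buyers pay Pb = 158.5 − 45 = 113.5; x' = -841 + 9·158.5 = 585.5.
The subsidy expands output by 585.5 − 545 = 40.5 past the efficient level; on those units the gap between marginal cost and willingness to pay runs from 0 up to 45.
DWL = ½ × 45 × 40.5 = 911.25.

Deadweight loss = 911.25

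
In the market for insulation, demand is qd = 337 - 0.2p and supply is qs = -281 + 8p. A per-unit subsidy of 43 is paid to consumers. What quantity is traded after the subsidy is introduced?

q' = 13543/41

Pre-subsidy: 337 - 0.2p = -281 + 8p gives p* = 3090/41, q* = 13199/41.
With the rebate, buyers effectively pay pb = ps − 43, where ps is the price sellers receive.
Demand in terms of ps becomes qd = 337 − 0.2(ps − 43) = 345.6 - 0.2ps. Setting this equal to supply: 345.6 - 0.2ps = -281 + 8ps, so ps = 3133/41.
Buyers pay pb = 3133/41 − 43 = 1370/41; q' = -281 + 8·(3133/41) = 13543/41.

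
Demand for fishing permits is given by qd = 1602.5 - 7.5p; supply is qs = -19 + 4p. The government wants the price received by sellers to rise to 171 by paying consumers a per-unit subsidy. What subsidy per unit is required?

At a seller price of 171, quantity supplied is -19 + 4·171 = 665.
Buyers absorb 665 only when they pay pb with 1602.5 − 7.5·pb = 665, i.e. pb = 125.
s = ps − pb = 171 − 125 = 46.

Required subsidy s = 46 per unit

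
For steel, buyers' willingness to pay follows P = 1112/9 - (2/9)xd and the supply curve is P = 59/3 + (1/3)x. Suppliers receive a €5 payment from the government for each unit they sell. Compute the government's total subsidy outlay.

Pre-subsidy: 1112/9 - (2/9)x = 59/3 + (1/3)x gives x* = 187 and P* = 82.
With the subsidy, sellers receive Ps = Pb + 5 for each unit, where Pb is the price buyers pay.
On the curves, Pb = 1112/9 - (2/9)x and Ps = 59/3 + (1/3)x; the wedge Ps − Pb = 5 gives 59/3 + (1/3)x − (1112/9 - (2/9)x) = 5, so x' = 196.
Then Pb = 1112/9 − (2/9)·196 = 80 and Ps = 59/3 + (1/3)·196 = 85.
Government outlay = subsidy × quantity = 5 × 196 = 980.

Government cost = €980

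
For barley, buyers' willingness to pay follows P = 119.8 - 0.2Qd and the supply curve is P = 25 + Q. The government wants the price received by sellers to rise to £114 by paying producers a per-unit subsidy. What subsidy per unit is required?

At a seller price of 114, quantity supplied is -25 + 1·114 = 89.
Buyers absorb 89 only when they pay Pb = 119.8 − 0.2·89 = 102.
s = Ps − Pb = 114 − 102 = 12.

Required subsidy s = £12 per unit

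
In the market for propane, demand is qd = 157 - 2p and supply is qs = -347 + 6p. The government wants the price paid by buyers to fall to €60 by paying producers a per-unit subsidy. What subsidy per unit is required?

At a buyer price of 60, quantity demanded is 157 − 2·60 = 37.
Sellers supply 37 only when they receive ps with -347 + 6·ps = 37, i.e. ps = 64.
s = ps − pb = 64 − 60 = 4.

Required subsidy s = €4 per unit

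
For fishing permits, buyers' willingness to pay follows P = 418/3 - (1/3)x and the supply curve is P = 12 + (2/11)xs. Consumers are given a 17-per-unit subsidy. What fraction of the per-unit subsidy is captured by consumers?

Pre-subsidy: 418/3 - (1/3)x = 12 + (2/11)x gives x* = 4202/17 and P* = 968/17.
With the rebate, buyers effectively pay Pb = Ps − 17, where Ps is the price sellers receive.
On the curves, Pb = 418/3 - (1/3)x and Ps = 12 + (2/11)x; the wedge Ps − Pb = 17 gives 12 + (2/11)x − (418/3 - (1/3)x) = 17, so x' = 4763/17.
Then Pb = 418/3 − (1/3)·(4763/17) = 781/17 and Ps = 12 + (2/11)·(4763/17) = 1070/17.
Buyers' price falls by P* − Pb = 968/17 − 781/17 = 11; sellers' price rises by Ps − P* = 1070/17 − 968/17 = 6.
So consumers capture 11/17 = 11/17 of each unit of subsidy.

Consumer share = 11/17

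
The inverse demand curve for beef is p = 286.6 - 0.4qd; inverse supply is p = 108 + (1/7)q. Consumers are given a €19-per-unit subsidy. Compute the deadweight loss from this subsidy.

Pre-subsidy: 286.6 - 0.4q = 108 + (1/7)q gives q* = 329 and p* = 155.
With the rebate, buyers effectively pay pb = ps − 19, where ps is the price sellers receive.
On the curves, pb = 286.6 - 0.4q and ps = 108 + (1/7)q; the wedge ps − pb = 19 gives 108 + (1/7)q − (286.6 - 0.4q) = 19, so q' = 364.
Then pb = 286.6 − 0.4·364 = 141 and ps = 108 + (1/7)·364 = 160.
The subsidy expands output by 364 − 329 = 35 past the efficient level; on those units the gap between marginal cost and willingness to pay runs from 0 up to 19.
DWL = ½ × 19 × 35 = 332.5.

Deadweight loss = €332.5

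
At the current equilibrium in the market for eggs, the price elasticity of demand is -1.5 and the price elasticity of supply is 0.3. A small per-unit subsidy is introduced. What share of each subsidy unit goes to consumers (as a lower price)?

For a small subsidy around the equilibrium, the benefit split depends on the relative slopes, which at a point are proportional to the elasticities.
Buyer share = εs/(εs + |εd|) = 0.3/(0.3 + 1.5) = 1/6; seller share = |εd|/(εs + |εd|) = 5/6.

Consumer share = 1/6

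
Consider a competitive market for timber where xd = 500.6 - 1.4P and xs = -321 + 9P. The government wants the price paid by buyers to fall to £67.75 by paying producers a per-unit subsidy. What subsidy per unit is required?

Required subsidy s = £13 per unit

At a buyer price of 67.75, quantity demanded is 500.6 − 1.4·67.75 = 405.75.
Sellers supply 405.75 only when they receive Ps with -321 + 9·Ps = 405.75, i.e. Ps = 80.75.
s = Ps − Pb = 80.75 − 67.75 = 13.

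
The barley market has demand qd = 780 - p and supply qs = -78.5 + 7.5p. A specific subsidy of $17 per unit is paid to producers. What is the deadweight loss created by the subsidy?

Deadweight loss = $127.5

Pre-subsidy: 780 - p = -78.5 + 7.5p gives p* = 101, q* = 679.
With the subsidy, sellers receive ps = pb + 17 for each unit, where pb is the price buyers pay.
Supply in terms of pb becomes qs = -78.5 + 7.5(pb + 17) = 49 + 7.5pb. Setting this equal to demand: 780 - pb = 49 + 7.5pb, so pb = 86.
Sellers receive ps = 86 + 17 = 103; q' = 780 − 1·86 = 694.
The subsidy expands output by 694 − 679 = 15 past the efficient level; on those units the gap between marginal cost and willingness to pay runs from 0 up to 17.
DWL = ½ × 17 × 15 = 127.5.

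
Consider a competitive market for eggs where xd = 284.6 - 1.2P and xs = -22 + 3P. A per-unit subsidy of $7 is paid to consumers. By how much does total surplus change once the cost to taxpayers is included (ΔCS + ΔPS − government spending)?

Pre-subsidy: 284.6 - 1.2P = -22 + 3P gives P* = 73, x* = 197.
With the rebate, buyers effectively pay Pb = Ps − 7, where Ps is the price sellers receive.
Demand in terms of Ps becomes xd = 284.6 − 1.2(Ps − 7) = 293 - 1.2Ps. Setting this equal to supply: 293 - 1.2Ps = -22 + 3Ps, so Ps = 75.
Buyers pay Pb = 75 − 7 = 68; x' = -22 + 3·75 = 203.
ΔCS = ½(197 + 203)(73 − 68) = 1000; ΔPS = ½(197 + 203)(75 − 73) = 400.
Government spending = 7 × 203 = 1421.
Net change = 1000 + 400 − 1421 = -21. The loss equals the DWL triangle ½·7·6.

Net change in total surplus = -$21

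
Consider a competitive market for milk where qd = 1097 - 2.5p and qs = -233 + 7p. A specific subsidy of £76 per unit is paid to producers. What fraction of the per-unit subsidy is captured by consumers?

Pre-subsidy: 1097 - 2.5p = -233 + 7p gives p* = 140, q* = 747.
With the subsidy, sellers receive ps = pb + 76 for each unit, where pb is the price buyers pay.
Supply in terms of pb becomes qs = -233 + 7(pb + 76) = 299 + 7pb. Setting this equal to demand: 1097 - 2.5pb = 299 + 7pb, so pb = 84.
Sellers receive ps = 84 + 76 = 160; q' = 1097 − 2.5·84 = 887.
Buyers' price falls by p* − pb = 140 − 84 = 56; sellers' price rises by ps − p* = 160 − 140 = 20.
So consumers capture 56/76 = 14/19 of each unit of subsidy.

Consumer share = 14/19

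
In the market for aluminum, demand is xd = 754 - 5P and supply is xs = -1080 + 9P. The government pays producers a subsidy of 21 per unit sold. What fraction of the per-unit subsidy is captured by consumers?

Pre-subsidy: 754 - 5P = -1080 + 9P gives P* = 131, x* = 99.
With the subsidy, sellers receive Ps = Pb + 21 for each unit, where Pb is the price buyers pay.
Supply in terms of Pb becomes xs = -1080 + 9(Pb + 21) = -891 + 9Pb. Setting this equal to demand: 754 - 5Pb = -891 + 9Pb, so Pb = 117.5.
Sellers receive Ps = 117.5 + 21 = 138.5; x' = 754 − 5·117.5 = 166.5.
Buyers' price falls by P* − Pb = 131 − 117.5 = 13.5; sellers' price rises by Ps − P* = 138.5 − 131 = 7.5.
So consumers capture 13.5/21 = 9/14 of each unit of subsidy.

Consumer share = 9/14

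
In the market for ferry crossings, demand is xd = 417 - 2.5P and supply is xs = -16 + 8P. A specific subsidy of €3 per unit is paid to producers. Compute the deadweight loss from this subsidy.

Deadweight loss = 60/7

Pre-subsidy: 417 - 2.5P = -16 + 8P gives P* = 866/21, x* = 6592/21.
With the subsidy, sellers receive Ps = Pb + 3 for each unit, where Pb is the price buyers pay.
Supply in terms of Pb becomes xs = -16 + 8(Pb + 3) = 8 + 8Pb. Setting this equal to demand: 417 - 2.5Pb = 8 + 8Pb, so Pb = 818/21.
Sellers receive Ps = 818/21 + 3 = 881/21; x' = 417 − 2.5·(818/21) = 6712/21.
The subsidy expands output by 6712/21 − 6592/21 = 40/7 past the efficient level; on those units the gap between marginal cost and willingness to pay runs from 0 up to 3.
DWL = ½ × 3 × 40/7 = 60/7.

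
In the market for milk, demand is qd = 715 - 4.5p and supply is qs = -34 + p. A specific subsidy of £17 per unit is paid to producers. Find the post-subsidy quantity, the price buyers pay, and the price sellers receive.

Pre-subsidy: 715 - 4.5p = -34 + p gives p* = 1498/11, q* = 1124/11.
With the subsidy, sellers receive ps = pb + 17 for each unit, where pb is the price buyers pay.
Supply in terms of pb becomes qs = -34 + 1(pb + 17) = -17 + pb. Setting this equal to demand: 715 - 4.5pb = -17 + pb, so pb = 1464/11.
Sellers receive ps = 1464/11 + 17 = 1651/11; q' = 715 − 4.5·(1464/11) = 1277/11.

q' = 1277/11; buyers pay 1464/11; sellers receive 1651/11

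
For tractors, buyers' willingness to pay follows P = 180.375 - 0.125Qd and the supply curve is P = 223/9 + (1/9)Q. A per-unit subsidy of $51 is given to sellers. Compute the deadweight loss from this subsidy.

Pre-subsidy: 180.375 - 0.125Q = 223/9 + (1/9)Q gives Q* = 659 and P* = 98.
With the subsidy, sellers receive Ps = Pb + 51 for each unit, where Pb is the price buyers pay.
On the curves, Pb = 180.375 - 0.125Q and Ps = 223/9 + (1/9)Q; the wedge Ps − Pb = 51 gives 223/9 + (1/9)Q − (180.375 - 0.125Q) = 51, so Q' = 875.
Then Pb = 180.375 − 0.125·875 = 71 and Ps = 223/9 + (1/9)·875 = 122.
The subsidy expands output by 875 − 659 = 216 past the efficient level; on those units the gap between marginal cost and willingness to pay runs from 0 up to 51.
DWL = ½ × 51 × 216 = 5508.

Deadweight loss = $5508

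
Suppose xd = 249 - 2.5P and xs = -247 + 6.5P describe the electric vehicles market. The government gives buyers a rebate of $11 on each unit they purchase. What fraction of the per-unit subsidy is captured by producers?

Pre-subsidy: 249 - 2.5P = -247 + 6.5P gives P* = 496/9, x* = 1001/9.
With the rebate, buyers effectively pay Pb = Ps − 11, where Ps is the price sellers receive.
Demand in terms of Ps becomes xd = 249 − 2.5(Ps − 11) = 276.5 - 2.5Ps. Setting this equal to supply: 276.5 - 2.5Ps = -247 + 6.5Ps, so Ps = 349/6.
Buyers pay Pb = 349/6 − 11 = 283/6; x' = -247 + 6.5·(349/6) = 1573/12.
Buyers' price falls by P* − Pb = 496/9 − 283/6 = 143/18; sellers' price rises by Ps − P* = 349/6 − 496/9 = 55/18.
So producers capture (55/18)/11 = 5/18 of each unit of subsidy.

Producer share = 5/18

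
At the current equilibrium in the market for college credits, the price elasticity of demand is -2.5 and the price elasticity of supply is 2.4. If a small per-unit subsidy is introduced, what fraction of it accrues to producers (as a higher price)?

For a small subsidy around the equilibrium, the benefit split depends on the relative slopes, which at a point are proportional to the elasticities.
Buyer share = εs/(εs + |εd|) = 2.4/(2.4 + 2.5) = 24/49; seller share = |εd|/(εs + |εd|) = 25/49.
So producers capture 25/49 of the subsidy.

Producer share = 25/49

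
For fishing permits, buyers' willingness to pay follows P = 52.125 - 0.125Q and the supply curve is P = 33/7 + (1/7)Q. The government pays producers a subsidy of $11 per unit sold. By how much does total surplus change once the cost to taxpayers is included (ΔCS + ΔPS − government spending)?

Net change in total surplus = -3388/15

Pre-subsidy: 52.125 - 0.125Q = 33/7 + (1/7)Q gives Q* = 177 and P* = 30.
With the subsidy, sellers receive Ps = Pb + 11 for each unit, where Pb is the price buyers pay.
On the curves, Pb = 52.125 - 0.125Q and Ps = 33/7 + (1/7)Q; the wedge Ps − Pb = 11 gives 33/7 + (1/7)Q − (52.125 - 0.125Q) = 11, so Q' = 3271/15.
Then Pb = 52.125 − 0.125·(3271/15) = 373/15 and Ps = 33/7 + (1/7)·(3271/15) = 538/15.
ΔCS = ½(177 + 3271/15)(30 − 373/15) = 228151/225; ΔPS = ½(177 + 3271/15)(538/15 − 30) = 260744/225.
Government spending = 11 × 3271/15 = 35981/15.
Net change = 228151/225 + 260744/225 − 35981/15 = -3388/15. The loss equals the DWL triangle ½·11·616/15.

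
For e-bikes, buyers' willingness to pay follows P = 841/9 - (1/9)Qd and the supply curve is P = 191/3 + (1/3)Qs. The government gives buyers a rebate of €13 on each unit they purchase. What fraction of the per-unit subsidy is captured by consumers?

Pre-subsidy: 841/9 - (1/9)Q = 191/3 + (1/3)Q gives Q* = 67 and P* = 86.
With the rebate, buyers effectively pay Pb = Ps − 13, where Ps is the price sellers receive.
On the curves, Pb = 841/9 - (1/9)Q and Ps = 191/3 + (1/3)Q; the wedge Ps − Pb = 13 gives 191/3 + (1/3)Q − (841/9 - (1/9)Q) = 13, so Q' = 96.25.
Then Pb = 841/9 − (1/9)·96.25 = 82.75 and Ps = 191/3 + (1/3)·96.25 = 95.75.
Buyers' price falls by P* − Pb = 86 − 82.75 = 3.25; sellers' price rises by Ps − P* = 95.75 − 86 = 9.75.
So consumers capture 3.25/13 = 0.25 of each unit of subsidy.

Consumer share = 0.25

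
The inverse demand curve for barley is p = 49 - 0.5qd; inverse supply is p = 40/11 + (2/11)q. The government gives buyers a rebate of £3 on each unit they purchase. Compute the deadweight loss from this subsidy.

Pre-subsidy: 49 - 0.5q = 40/11 + (2/11)q gives q* = 998/15 and p* = 236/15.
With the rebate, buyers effectively pay pb = ps − 3, where ps is the price sellers receive.
On the curves, pb = 49 - 0.5q and ps = 40/11 + (2/11)q; the wedge ps − pb = 3 gives 40/11 + (2/11)q − (49 - 0.5q) = 3, so q' = 1064/15.
Then pb = 49 − 0.5·(1064/15) = 203/15 and ps = 40/11 + (2/11)·(1064/15) = 248/15.
The subsidy expands output by 1064/15 − 998/15 = 4.4 past the efficient level; on those units the gap between marginal cost and willingness to pay runs from 0 up to 3.
DWL = ½ × 3 × 4.4 = 6.6.

Deadweight loss = £6.6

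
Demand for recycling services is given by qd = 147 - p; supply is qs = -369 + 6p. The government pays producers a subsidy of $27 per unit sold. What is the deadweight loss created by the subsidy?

Deadweight loss = 2187/7

Pre-subsidy: 147 - p = -369 + 6p gives p* = 516/7, q* = 513/7.
With the subsidy, sellers receive ps = pb + 27 for each unit, where pb is the price buyers pay.
Supply in terms of pb becomes qs = -369 + 6(pb + 27) = -207 + 6pb. Setting this equal to demand: 147 - pb = -207 + 6pb, so pb = 354/7.
Sellers receive ps = 354/7 + 27 = 543/7; q' = 147 − 1·(354/7) = 675/7.
The subsidy expands output by 675/7 − 513/7 = 162/7 past the efficient level; on those units the gap between marginal cost and willingness to pay runs from 0 up to 27.
DWL = ½ × 27 × 162/7 = 2187/7.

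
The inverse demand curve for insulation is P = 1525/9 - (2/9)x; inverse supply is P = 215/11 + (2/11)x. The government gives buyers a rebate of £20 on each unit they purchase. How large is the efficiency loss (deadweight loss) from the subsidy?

Deadweight loss = £495

Pre-subsidy: 1525/9 - (2/9)x = 215/11 + (2/11)x gives x* = 371 and P* = 87.
With the rebate, buyers effectively pay Pb = Ps − 20, where Ps is the price sellers receive.
On the curves, Pb = 1525/9 - (2/9)x and Ps = 215/11 + (2/11)x; the wedge Ps − Pb = 20 gives 215/11 + (2/11)x − (1525/9 - (2/9)x) = 20, so x' = 420.5.
Then Pb = 1525/9 − (2/9)·420.5 = 76 and Ps = 215/11 + (2/11)·420.5 = 96.
The subsidy expands output by 420.5 − 371 = 49.5 past the efficient level; on those units the gap between marginal cost and willingness to pay runs from 0 up to 20.
DWL = ½ × 20 × 49.5 = 495.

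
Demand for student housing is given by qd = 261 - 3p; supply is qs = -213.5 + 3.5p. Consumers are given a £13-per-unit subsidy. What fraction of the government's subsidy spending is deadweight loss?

Pre-subsidy: 261 - 3p = -213.5 + 3.5p gives p* = 73, q* = 42.
With the rebate, buyers effectively pay pb = ps − 13, where ps is the price sellers receive.
Demand in terms of ps becomes qd = 261 − 3(ps − 13) = 300 - 3ps. Setting this equal to supply: 300 - 3ps = -213.5 + 3.5ps, so ps = 79.
Buyers pay pb = 79 − 13 = 66; q' = -213.5 + 3.5·79 = 63.
ΔCS = ½(42 + 63)(73 − 66) = 367.5; ΔPS = ½(42 + 63)(79 − 73) = 315.
Government spending = 13 × 63 = 819.
DWL = ½ × 13 × (63 − 42) = 136.5; fraction = 136.5 / 819 = 1/6.

DWL / government spending = 1/6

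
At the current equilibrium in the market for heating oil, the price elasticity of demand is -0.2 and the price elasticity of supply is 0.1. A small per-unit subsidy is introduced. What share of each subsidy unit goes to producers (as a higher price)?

Producer share = 2/3

For a small subsidy around the equilibrium, the benefit split depends on the relative slopes, which at a point are proportional to the elasticities.
Buyer share = εs/(εs + |εd|) = 0.1/(0.1 + 0.2) = 1/3; seller share = |εd|/(εs + |εd|) = 2/3.
So producers capture 2/3 of the subsidy.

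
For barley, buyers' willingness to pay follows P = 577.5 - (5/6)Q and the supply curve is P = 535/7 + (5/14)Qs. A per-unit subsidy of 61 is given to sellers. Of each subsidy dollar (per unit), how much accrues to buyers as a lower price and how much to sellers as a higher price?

Pre-subsidy: 577.5 - (5/6)Q = 535/7 + (5/14)Q gives Q* = 420.9 and P* = 226.75.
With the subsidy, sellers receive Ps = Pb + 61 for each unit, where Pb is the price buyers pay.
On the curves, Pb = 577.5 - (5/6)Q and Ps = 535/7 + (5/14)Q; the wedge Ps − Pb = 61 gives 535/7 + (5/14)Q − (577.5 - (5/6)Q) = 61, so Q' = 472.14.
Then Pb = 577.5 − (5/6)·472.14 = 184.05 and Ps = 535/7 + (5/14)·472.14 = 245.05.
Buyers' price falls by P* − Pb = 226.75 − 184.05 = 42.7; sellers' price rises by Ps − P* = 245.05 − 226.75 = 18.3.

Buyers gain 42.7 per unit; sellers gain 18.3 per unit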